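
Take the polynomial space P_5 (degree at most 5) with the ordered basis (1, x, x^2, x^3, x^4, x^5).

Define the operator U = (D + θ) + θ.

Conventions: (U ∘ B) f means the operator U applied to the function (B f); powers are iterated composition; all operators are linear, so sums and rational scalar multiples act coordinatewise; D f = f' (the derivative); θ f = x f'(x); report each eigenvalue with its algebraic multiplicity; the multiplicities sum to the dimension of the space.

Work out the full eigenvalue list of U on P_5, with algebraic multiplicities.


λ = 0 (multiplicity 1), λ = 2 (multiplicity 1), λ = 4 (multiplicity 1), λ = 6 (multiplicity 1), λ = 8 (multiplicity 1), λ = 10 (multiplicity 1)

image of 1: 0
image of x: 2x + 1
image of x^2: 4x^2 + 2x
image of x^3: 6x^3 + 3x^2
image of x^4: 8x^4 + 4x^3
image of x^5: 10x^5 + 5x^4
the matrix is upper triangular; its diagonal is (0, 2, 4, 6, 8, 10)
for a triangular matrix the eigenvalues are the diagonal entries, with algebraic multiplicity their repetition count


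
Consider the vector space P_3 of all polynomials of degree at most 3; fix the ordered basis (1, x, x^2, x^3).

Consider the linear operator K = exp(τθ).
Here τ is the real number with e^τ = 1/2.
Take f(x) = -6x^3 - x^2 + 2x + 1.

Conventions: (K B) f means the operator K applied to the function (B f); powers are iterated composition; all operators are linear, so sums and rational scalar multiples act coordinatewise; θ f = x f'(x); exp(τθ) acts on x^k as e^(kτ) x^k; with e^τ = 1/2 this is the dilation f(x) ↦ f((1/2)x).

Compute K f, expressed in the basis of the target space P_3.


g(x) = -(3/4)x^3 - (1/4)x^2 + x + 1

exp(τθ) x^k = e^(kτ) x^k; with e^τ = 1/2 this sends x^k to (1/2)^k x^k
x ↦ 1/2 x
x^2 ↦ 1/4 x^2
x^3 ↦ 1/8 x^3
applying this coordinatewise to f: exp(τθ) f = -(3/4)x^3 - (1/4)x^2 + x + 1


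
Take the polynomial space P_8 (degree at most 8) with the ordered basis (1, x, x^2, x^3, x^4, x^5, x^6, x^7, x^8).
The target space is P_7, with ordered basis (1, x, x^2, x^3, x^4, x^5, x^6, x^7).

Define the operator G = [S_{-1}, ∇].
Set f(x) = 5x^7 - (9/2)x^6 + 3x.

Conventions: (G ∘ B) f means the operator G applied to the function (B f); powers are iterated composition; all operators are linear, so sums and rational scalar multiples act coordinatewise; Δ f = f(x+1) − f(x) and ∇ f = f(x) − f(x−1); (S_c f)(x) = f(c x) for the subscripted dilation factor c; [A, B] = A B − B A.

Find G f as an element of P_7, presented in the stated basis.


∇ f = 35x^6 - 132x^5 + (485/2)x^4 - 265x^3 + (345/2)x^2 - 62x + 25/2
S_{-1} ∇ f = 35x^6 + 132x^5 + (485/2)x^4 + 265x^3 + (345/2)x^2 + 62x + 25/2
S_{-1} f = -5x^7 - (9/2)x^6 - 3x
∇ S_{-1} f = -35x^6 + 78x^5 - (215/2)x^4 + 85x^3 - (75/2)x^2 + 8x - 7/2
[S_{-1}, ∇] f = 70x^6 + 54x^5 + 350x^4 + 180x^3 + 210x^2 + 54x + 16

the image equals g(x) = 70x^6 + 54x^5 + 350x^4 + 180x^3 + 210x^2 + 54x + 16


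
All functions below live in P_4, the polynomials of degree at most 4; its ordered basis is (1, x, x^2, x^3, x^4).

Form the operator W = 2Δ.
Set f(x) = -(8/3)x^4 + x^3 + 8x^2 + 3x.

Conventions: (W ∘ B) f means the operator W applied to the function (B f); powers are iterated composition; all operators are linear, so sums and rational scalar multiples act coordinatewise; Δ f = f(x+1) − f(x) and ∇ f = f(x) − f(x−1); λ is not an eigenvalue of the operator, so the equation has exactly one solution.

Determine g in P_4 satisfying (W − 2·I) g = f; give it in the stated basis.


write g with unknown coordinates in the stated basis and equate coefficients in (W − 2·I) g = f
solving from the highest basis element down gives g = (4/3)x^4 + (29/6)x^3 + (37/2)x^2 + (166/3)x + 80
check: W g = (32/3)x^3 + 45x^2 + (341/3)x + 160
so W g − 2·g = -(8/3)x^4 + x^3 + 8x^2 + 3x = f ✓

the image equals g(x) = (4/3)x^4 + (29/6)x^3 + (37/2)x^2 + (166/3)x + 80


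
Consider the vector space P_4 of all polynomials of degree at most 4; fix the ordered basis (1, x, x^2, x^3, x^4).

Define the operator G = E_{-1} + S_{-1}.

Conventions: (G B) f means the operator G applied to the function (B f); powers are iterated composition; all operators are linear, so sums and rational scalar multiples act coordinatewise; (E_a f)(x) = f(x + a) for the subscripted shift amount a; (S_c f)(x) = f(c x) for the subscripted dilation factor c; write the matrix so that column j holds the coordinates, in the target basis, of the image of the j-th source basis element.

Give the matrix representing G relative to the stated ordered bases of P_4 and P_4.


the matrix is [[2, -1, 1, -1, 1]; [0, 0, -2, 3, -4]; [0, 0, 2, -3, 6]; [0, 0, 0, 0, -4]; [0, 0, 0, 0, 2]] (rows listed top to bottom)

image of 1: 2
image of x: -1
image of x^2: 2x^2 - 2x + 1
image of x^3: -3x^2 + 3x - 1
image of x^4: 2x^4 - 4x^3 + 6x^2 - 4x + 1
each image's coordinates form column j of the matrix


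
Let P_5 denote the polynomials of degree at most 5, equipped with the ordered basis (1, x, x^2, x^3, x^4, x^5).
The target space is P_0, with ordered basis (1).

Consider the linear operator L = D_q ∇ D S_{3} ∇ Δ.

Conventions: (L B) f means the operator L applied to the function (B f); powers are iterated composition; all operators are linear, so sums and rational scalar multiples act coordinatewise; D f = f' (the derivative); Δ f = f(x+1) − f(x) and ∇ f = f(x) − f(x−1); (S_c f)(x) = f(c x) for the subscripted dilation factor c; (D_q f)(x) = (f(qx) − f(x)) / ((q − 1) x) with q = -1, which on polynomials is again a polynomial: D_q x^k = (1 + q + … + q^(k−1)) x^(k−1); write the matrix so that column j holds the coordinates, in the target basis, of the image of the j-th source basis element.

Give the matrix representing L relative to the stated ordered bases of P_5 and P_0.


image of 1: 0
image of x: 0
image of x^2: 0
image of x^3: 0
image of x^4: 0
image of x^5: 3240
each image's coordinates form column j of the matrix

the matrix is [[0, 0, 0, 0, 0, 3240]] (rows listed top to bottom)


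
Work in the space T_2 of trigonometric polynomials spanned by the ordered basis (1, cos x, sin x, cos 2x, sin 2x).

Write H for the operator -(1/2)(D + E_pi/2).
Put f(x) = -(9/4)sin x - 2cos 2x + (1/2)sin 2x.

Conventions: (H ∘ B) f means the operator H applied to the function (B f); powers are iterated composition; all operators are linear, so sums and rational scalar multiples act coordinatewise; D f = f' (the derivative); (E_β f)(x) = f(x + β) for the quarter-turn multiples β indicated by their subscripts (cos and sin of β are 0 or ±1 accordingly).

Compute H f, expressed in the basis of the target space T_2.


D f = -(9/4)cos x + cos 2x + 4sin 2x
E_pi/2 f = -(9/4)cos x + 2cos 2x - (1/2)sin 2x
(D + E_pi/2) f = -(9/2)cos x + 3cos 2x + (7/2)sin 2x
(-(1/2)(D + E_pi/2)) f = (9/4)cos x - (3/2)cos 2x - (7/4)sin 2x

the result is g(x) = (9/4)cos x - (3/2)cos 2x - (7/4)sin 2x


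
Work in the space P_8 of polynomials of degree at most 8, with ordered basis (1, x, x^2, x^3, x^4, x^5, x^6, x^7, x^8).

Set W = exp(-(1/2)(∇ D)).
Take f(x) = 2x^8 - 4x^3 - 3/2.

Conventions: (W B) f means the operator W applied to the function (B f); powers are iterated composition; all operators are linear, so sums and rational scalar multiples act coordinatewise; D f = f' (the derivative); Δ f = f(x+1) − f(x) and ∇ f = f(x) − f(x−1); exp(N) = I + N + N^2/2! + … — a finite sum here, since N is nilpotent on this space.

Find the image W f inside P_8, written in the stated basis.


the image equals g(x) = 2x^8 - 56x^6 + 168x^5 + 140x^4 - 1404x^3 + 1932x^2 + 68x - 2075/2

order-1 term: -56x^6 + 168x^5 - 280x^4 + 280x^3 - 168x^2 + 68x - 14
order-2 term: 420x^4 - 1680x^3 + 2940x^2 - 2520x + 868
order-3 term: -840x^2 + 2520x - 2100
order-4 term: 210
the series for exp(-(1/2)(∇ D)) f terminates at order 4
exp(-(1/2)(∇ D)) f = 2x^8 - 56x^6 + 168x^5 + 140x^4 - 1404x^3 + 1932x^2 + 68x - 2075/2


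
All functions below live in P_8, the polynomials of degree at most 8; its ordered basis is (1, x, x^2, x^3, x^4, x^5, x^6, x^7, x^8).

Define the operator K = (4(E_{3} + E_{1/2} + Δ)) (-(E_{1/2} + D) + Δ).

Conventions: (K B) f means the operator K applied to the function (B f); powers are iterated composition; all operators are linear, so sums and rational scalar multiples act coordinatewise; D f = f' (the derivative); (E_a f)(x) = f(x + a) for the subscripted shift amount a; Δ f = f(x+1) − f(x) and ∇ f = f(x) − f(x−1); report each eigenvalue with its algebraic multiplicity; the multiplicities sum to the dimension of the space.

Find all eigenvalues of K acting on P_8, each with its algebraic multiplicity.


λ = -8 (multiplicity 9)

image of 1: -8
image of x: -8x - 22
image of x^2: -8x^2 - 44x - 53
image of x^3: -8x^3 - 66x^2 - 159x - 253/2
image of x^4: -8x^4 - 88x^3 - 318x^2 - 506x - 1193/4
image of x^5: -8x^5 - 110x^4 - 530x^3 - 1265x^2 - (5965/4)x - 4017/8
image of x^6: -8x^6 - 132x^5 - 795x^4 - 2530x^3 - (17895/4)x^2 - (12051/4)x + 8035/16
image of x^7: -8x^7 - 154x^6 - 1113x^5 - (8855/2)x^4 - (41755/4)x^3 - (84357/8)x^2 + (56245/16)x + 355579/32
image of x^8: -8x^8 - 176x^7 - 1484x^6 - 7084x^5 - (41755/2)x^4 - 28119x^3 + (56245/4)x^2 + (355579/4)x + 4916527/64
the matrix is upper triangular; its diagonal is (-8, -8, -8, -8, -8, -8, -8, -8, -8)
for a triangular matrix the eigenvalues are the diagonal entries, with algebraic multiplicity their repetition count


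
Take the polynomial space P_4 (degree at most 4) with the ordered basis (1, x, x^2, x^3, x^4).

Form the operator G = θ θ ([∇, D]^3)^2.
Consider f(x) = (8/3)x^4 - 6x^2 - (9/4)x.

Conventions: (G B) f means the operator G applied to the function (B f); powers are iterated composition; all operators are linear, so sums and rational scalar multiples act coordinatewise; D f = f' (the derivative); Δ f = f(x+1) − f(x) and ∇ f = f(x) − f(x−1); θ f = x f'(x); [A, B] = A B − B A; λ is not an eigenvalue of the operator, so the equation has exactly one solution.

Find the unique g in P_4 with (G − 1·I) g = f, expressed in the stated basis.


write g with unknown coordinates in the stated basis and equate coefficients in (G − 1·I) g = f
solving from the highest basis element down gives g = -(8/3)x^4 + 6x^2 + (9/4)x
check: G g = 0
so G g − 1·g = (8/3)x^4 - 6x^2 - (9/4)x = f ✓

g(x) = -(8/3)x^4 + 6x^2 + (9/4)x


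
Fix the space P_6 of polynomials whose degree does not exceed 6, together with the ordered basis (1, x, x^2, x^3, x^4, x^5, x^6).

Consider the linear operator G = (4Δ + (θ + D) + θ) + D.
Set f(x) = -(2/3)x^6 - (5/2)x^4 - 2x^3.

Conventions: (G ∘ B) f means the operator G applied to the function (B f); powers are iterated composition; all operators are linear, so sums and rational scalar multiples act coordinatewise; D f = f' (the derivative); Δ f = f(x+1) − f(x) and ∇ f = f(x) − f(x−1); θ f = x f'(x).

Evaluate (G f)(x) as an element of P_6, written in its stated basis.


Δ f = -4x^5 - 10x^4 - (70/3)x^3 - 31x^2 - 20x - 31/6
(4Δ) f = -16x^5 - 40x^4 - (280/3)x^3 - 124x^2 - 80x - 62/3
θ f = -4x^6 - 10x^4 - 6x^3
D f = -4x^5 - 10x^3 - 6x^2
(θ + D) f = -4x^6 - 4x^5 - 10x^4 - 16x^3 - 6x^2
θ f = -4x^6 - 10x^4 - 6x^3
(4Δ + (θ + D) + θ) f = -8x^6 - 20x^5 - 60x^4 - (346/3)x^3 - 130x^2 - 80x - 62/3
D f = -4x^5 - 10x^3 - 6x^2
((4Δ + (θ + D) + θ) + D) f = -8x^6 - 24x^5 - 60x^4 - (376/3)x^3 - 136x^2 - 80x - 62/3

g(x) = -8x^6 - 24x^5 - 60x^4 - (376/3)x^3 - 136x^2 - 80x - 62/3


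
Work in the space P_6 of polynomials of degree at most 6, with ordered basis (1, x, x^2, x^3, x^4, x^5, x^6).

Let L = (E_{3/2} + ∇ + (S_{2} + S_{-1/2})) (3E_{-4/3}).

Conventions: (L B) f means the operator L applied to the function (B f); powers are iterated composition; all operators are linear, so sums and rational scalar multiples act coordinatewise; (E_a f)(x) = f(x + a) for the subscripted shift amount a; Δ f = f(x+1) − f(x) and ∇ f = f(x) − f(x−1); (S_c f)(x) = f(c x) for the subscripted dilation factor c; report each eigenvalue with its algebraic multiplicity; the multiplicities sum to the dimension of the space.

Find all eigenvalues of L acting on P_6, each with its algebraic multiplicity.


λ = 15/2 (multiplicity 1), λ = 9 (multiplicity 1), λ = 63/4 (multiplicity 1), λ = 213/8 (multiplicity 1), λ = 819/16 (multiplicity 1), λ = 3165/32 (multiplicity 1), λ = 12483/64 (multiplicity 1)

image of 1: 9
image of x: (15/2)x - 9/2
image of x^2: (63/4)x^2 - 5x - 1/4
image of x^3: (213/8)x^3 - (81/2)x^2 - (35/4)x + 403/24
image of x^4: (819/16)x^4 - 112x^3 + (141/2)x^2 + (1465/18)x - 2903/48
image of x^5: (3165/32)x^5 - (1215/4)x^4 + (1865/6)x^3 + (95/12)x^2 - (140875/432)x + 146507/864
image of x^6: (12483/64)x^6 - (2985/4)x^5 + (4485/4)x^4 - (8995/18)x^3 - (9395/16)x^2 + (455905/432)x - 2247701/5184
the matrix is upper triangular; its diagonal is (9, 15/2, 63/4, 213/8, 819/16, 3165/32, 12483/64)
for a triangular matrix the eigenvalues are the diagonal entries, with algebraic multiplicity their repetition count


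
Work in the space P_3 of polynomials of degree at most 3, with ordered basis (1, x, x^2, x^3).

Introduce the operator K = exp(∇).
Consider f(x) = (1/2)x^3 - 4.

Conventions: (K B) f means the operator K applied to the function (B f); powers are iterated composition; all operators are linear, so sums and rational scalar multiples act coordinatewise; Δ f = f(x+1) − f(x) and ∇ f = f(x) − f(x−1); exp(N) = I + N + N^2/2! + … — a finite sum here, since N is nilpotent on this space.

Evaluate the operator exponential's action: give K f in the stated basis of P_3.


g(x) = (1/2)x^3 + (3/2)x^2 - 9/2

order-1 term: (3/2)x^2 - (3/2)x + 1/2
order-2 term: (3/2)x - 3/2
order-3 term: 1/2
the series for exp(∇) f terminates at order 3
exp(∇) f = (1/2)x^3 + (3/2)x^2 - 9/2


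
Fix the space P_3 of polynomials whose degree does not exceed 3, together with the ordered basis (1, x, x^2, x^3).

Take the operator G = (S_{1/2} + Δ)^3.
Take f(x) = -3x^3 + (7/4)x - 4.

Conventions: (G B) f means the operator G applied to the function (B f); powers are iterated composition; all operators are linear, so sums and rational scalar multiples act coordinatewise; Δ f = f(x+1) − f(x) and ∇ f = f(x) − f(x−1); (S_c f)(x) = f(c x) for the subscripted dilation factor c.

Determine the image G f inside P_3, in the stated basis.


S_{1/2} f = -(3/8)x^3 + (7/8)x - 4
Δ f = -9x^2 - 9x - 5/4
(S_{1/2} + Δ) f = -(3/8)x^3 - 9x^2 - (65/8)x - 21/4
S_{1/2} (S_{1/2} + Δ) f = -(3/64)x^3 - (9/4)x^2 - (65/16)x - 21/4
Δ (S_{1/2} + Δ) f = -(9/8)x^2 - (153/8)x - 35/2
(S_{1/2} + Δ) (S_{1/2} + Δ) f = -(3/64)x^3 - (27/8)x^2 - (371/16)x - 91/4
S_{1/2} (S_{1/2} + Δ) (S_{1/2} + Δ) f = -(3/512)x^3 - (27/32)x^2 - (371/32)x - 91/4
Δ (S_{1/2} + Δ) (S_{1/2} + Δ) f = -(9/64)x^2 - (441/64)x - 1703/64
(S_{1/2} + Δ) (S_{1/2} + Δ) (S_{1/2} + Δ) f = -(3/512)x^3 - (63/64)x^2 - (1183/64)x - 3159/64

g(x) = -(3/512)x^3 - (63/64)x^2 - (1183/64)x - 3159/64


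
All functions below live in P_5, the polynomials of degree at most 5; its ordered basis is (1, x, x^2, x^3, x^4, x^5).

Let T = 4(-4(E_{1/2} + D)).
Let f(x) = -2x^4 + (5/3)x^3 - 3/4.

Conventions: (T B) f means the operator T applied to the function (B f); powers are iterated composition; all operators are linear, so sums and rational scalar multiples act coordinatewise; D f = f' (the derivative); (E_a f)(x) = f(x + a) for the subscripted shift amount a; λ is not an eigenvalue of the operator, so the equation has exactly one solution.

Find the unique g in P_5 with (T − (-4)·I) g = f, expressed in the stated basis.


write g with unknown coordinates in the stated basis and equate coefficients in (T − (-4)·I) g = f
solving from the highest basis element down gives g = (1/6)x^4 - (53/36)x^3 + (17/2)x^2 - (1175/36)x + 27103/432
check: T g = -(8/3)x^4 + (68/9)x^3 - 34x^2 + (1175/9)x - 6796/27
so T g − (-4)·g = -2x^4 + (5/3)x^3 - 3/4 = f ✓

the result is g(x) = (1/6)x^4 - (53/36)x^3 + (17/2)x^2 - (1175/36)x + 27103/432


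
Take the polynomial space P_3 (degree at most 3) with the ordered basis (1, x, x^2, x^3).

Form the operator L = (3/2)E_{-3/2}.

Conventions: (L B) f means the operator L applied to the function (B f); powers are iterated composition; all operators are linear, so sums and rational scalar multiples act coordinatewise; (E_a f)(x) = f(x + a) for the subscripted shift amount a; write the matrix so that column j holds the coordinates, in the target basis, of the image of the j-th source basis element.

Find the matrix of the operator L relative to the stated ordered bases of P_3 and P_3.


image of 1: 3/2
image of x: (3/2)x - 9/4
image of x^2: (3/2)x^2 - (9/2)x + 27/8
image of x^3: (3/2)x^3 - (27/4)x^2 + (81/8)x - 81/16
each image's coordinates form column j of the matrix

the matrix is [[3/2, -9/4, 27/8, -81/16]; [0, 3/2, -9/2, 81/8]; [0, 0, 3/2, -27/4]; [0, 0, 0, 3/2]] (rows listed top to bottom)


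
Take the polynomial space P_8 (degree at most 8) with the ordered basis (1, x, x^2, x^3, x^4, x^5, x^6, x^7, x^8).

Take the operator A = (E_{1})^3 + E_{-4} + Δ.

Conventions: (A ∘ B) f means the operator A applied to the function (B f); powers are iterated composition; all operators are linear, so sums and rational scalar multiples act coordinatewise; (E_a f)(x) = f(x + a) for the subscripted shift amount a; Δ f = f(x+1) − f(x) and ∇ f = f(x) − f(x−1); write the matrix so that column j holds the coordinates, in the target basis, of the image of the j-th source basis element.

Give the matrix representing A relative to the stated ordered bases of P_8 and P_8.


image of 1: 2
image of x: 2x
image of x^2: 2x^2 + 26
image of x^3: 2x^3 + 78x - 36
image of x^4: 2x^4 + 156x^2 - 144x + 338
image of x^5: 2x^5 + 260x^3 - 360x^2 + 1690x - 780
image of x^6: 2x^6 + 390x^4 - 720x^3 + 5070x^2 - 4680x + 4826
image of x^7: 2x^7 + 546x^5 - 1260x^4 + 11830x^3 - 16380x^2 + 33782x - 14196
image of x^8: 2x^8 + 728x^6 - 2016x^5 + 23660x^4 - 43680x^3 + 135128x^2 - 113568x + 72098
each image's coordinates form column j of the matrix

the matrix is [[2, 0, 26, -36, 338, -780, 4826, -14196, 72098]; [0, 2, 0, 78, -144, 1690, -4680, 33782, -113568]; [0, 0, 2, 0, 156, -360, 5070, -16380, 135128]; [0, 0, 0, 2, 0, 260, -720, 11830, -43680]; [0, 0, 0, 0, 2, 0, 390, -1260, 23660]; [0, 0, 0, 0, 0, 2, 0, 546, -2016]; [0, 0, 0, 0, 0, 0, 2, 0, 728]; [0, 0, 0, 0, 0, 0, 0, 2, 0]; [0, 0, 0, 0, 0, 0, 0, 0, 2]] (rows listed top to bottom)


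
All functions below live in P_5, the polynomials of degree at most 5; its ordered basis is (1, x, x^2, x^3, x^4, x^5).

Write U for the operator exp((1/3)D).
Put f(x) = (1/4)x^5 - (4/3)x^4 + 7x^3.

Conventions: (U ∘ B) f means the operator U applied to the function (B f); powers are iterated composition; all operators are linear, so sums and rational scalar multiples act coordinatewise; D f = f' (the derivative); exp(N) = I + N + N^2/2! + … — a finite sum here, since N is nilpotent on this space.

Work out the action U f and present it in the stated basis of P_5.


order-1 term: (5/12)x^4 - (16/9)x^3 + 7x^2
order-2 term: (5/18)x^3 - (8/9)x^2 + (7/3)x
order-3 term: (5/54)x^2 - (16/81)x + 7/27
order-4 term: (5/324)x - 4/243
order-5 term: 1/972
the series for exp((1/3)D) f terminates at order 5
exp((1/3)D) f = (1/4)x^5 - (11/12)x^4 + (11/2)x^3 + (335/54)x^2 + (697/324)x + 79/324

the image equals g(x) = (1/4)x^5 - (11/12)x^4 + (11/2)x^3 + (335/54)x^2 + (697/324)x + 79/324


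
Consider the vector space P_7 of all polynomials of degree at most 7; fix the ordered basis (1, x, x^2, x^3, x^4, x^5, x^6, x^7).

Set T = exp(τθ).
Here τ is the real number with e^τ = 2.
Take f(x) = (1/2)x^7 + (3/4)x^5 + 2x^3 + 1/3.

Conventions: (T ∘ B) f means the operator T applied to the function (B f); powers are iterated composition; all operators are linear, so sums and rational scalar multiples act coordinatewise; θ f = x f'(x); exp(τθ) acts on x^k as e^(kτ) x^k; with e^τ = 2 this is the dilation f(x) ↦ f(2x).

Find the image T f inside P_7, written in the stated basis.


exp(τθ) x^k = e^(kτ) x^k; with e^τ = 2 this sends x^k to 2^k x^k
x^3 ↦ 8 x^3
x^5 ↦ 32 x^5
x^7 ↦ 128 x^7
applying this coordinatewise to f: exp(τθ) f = 64x^7 + 24x^5 + 16x^3 + 1/3

g(x) = 64x^7 + 24x^5 + 16x^3 + 1/3


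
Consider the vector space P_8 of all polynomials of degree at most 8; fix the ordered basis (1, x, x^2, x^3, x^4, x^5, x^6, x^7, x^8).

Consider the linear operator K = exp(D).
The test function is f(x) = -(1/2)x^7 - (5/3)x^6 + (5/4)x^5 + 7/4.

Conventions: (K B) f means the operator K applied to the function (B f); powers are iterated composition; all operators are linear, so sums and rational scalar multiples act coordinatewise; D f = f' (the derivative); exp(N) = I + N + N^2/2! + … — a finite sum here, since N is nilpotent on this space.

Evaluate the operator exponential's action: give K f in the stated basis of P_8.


the image equals g(x) = -(1/2)x^7 - (31/6)x^6 - (77/4)x^5 - (145/4)x^4 - (115/3)x^3 - 23x^2 - (29/4)x + 5/6

order-1 term: -(7/2)x^6 - 10x^5 + (25/4)x^4
order-2 term: -(21/2)x^5 - 25x^4 + (25/2)x^3
order-3 term: -(35/2)x^4 - (100/3)x^3 + (25/2)x^2
order-4 term: -(35/2)x^3 - 25x^2 + (25/4)x
order-5 term: -(21/2)x^2 - 10x + 5/4
order-6 term: -(7/2)x - 5/3
order-7 term: -1/2
the series for exp(D) f terminates at order 7
exp(D) f = -(1/2)x^7 - (31/6)x^6 - (77/4)x^5 - (145/4)x^4 - (115/3)x^3 - 23x^2 - (29/4)x + 5/6


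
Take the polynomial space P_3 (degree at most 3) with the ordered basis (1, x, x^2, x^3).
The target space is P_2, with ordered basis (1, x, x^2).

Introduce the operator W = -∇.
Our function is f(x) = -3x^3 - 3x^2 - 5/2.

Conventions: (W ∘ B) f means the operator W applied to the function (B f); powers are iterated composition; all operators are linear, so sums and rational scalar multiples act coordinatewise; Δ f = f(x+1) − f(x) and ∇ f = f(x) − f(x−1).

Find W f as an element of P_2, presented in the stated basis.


∇ f = -9x^2 + 3x
(-∇) f = 9x^2 - 3x

the result is g(x) = 9x^2 - 3x


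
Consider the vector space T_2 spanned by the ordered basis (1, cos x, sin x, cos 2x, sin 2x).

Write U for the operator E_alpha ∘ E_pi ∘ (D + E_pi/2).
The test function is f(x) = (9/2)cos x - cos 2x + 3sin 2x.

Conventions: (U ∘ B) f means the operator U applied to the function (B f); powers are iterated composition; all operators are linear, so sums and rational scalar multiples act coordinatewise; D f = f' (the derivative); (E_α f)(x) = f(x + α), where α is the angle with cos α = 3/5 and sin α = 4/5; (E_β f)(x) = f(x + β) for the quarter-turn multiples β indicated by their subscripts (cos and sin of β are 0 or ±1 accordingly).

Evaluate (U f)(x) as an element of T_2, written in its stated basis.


D f = -(9/2)sin x + 6cos 2x + 2sin 2x
E_pi/2 f = -(9/2)sin x + cos 2x - 3sin 2x
(D + E_pi/2) f = -9sin x + 7cos 2x - sin 2x
E_pi (D + E_pi/2) f = 9sin x + 7cos 2x - sin 2x
E_alpha E_pi (D + E_pi/2) f = (36/5)cos x + (27/5)sin x - (73/25)cos 2x - (161/25)sin 2x

g(x) = (36/5)cos x + (27/5)sin x - (73/25)cos 2x - (161/25)sin 2x


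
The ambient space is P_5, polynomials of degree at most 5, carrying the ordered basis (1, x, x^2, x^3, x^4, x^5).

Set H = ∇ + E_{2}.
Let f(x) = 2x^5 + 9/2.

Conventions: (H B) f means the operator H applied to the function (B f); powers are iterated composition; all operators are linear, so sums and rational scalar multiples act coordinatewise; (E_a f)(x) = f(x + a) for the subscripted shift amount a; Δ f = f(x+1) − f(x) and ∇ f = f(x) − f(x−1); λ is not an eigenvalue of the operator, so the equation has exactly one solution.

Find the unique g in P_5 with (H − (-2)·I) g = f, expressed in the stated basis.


the result is g(x) = (2/3)x^5 - (10/3)x^4 + (20/3)x^3 - 20x^2 + (130/3)x - 65/2

write g with unknown coordinates in the stated basis and equate coefficients in (H − (-2)·I) g = f
solving from the highest basis element down gives g = (2/3)x^5 - (10/3)x^4 + (20/3)x^3 - 20x^2 + (130/3)x - 65/2
check: H g = (2/3)x^5 + (20/3)x^4 - (40/3)x^3 + 40x^2 - (260/3)x + 139/2
so H g − (-2)·g = 2x^5 + 9/2 = f ✓


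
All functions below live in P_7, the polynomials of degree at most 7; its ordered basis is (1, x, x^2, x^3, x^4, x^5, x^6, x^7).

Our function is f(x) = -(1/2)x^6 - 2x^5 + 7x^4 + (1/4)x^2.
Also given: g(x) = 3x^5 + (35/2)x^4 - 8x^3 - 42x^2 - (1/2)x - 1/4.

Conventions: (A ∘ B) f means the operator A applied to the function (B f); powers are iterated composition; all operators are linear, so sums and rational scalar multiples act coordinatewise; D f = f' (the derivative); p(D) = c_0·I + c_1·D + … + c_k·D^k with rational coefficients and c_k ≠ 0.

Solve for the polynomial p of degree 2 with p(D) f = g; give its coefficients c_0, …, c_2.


D^0 f = -(1/2)x^6 - 2x^5 + 7x^4 + (1/4)x^2
D^1 f = -3x^5 - 10x^4 + 28x^3 + (1/2)x
D^2 f = -15x^4 - 40x^3 + 84x^2 + 1/2
matching coefficients of g against c_0 f + c_1 Df + … from the top degree down determines the c_i
solution: c_0 = 0, c_1 = -1, c_2 = -1/2

p(D) = -D − (1/2)·D^2, i.e. c_0 = 0, c_1 = -1, c_2 = -1/2


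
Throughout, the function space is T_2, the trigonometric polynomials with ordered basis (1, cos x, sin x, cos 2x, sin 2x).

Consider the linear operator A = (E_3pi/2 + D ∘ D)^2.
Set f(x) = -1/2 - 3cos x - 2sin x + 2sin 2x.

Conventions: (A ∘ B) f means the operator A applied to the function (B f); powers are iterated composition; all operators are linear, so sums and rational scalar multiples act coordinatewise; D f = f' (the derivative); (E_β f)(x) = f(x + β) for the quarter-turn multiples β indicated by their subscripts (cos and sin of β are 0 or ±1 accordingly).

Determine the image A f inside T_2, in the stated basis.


E_3pi/2 f = -1/2 + 2cos x - 3sin x - 2sin 2x
D f = -2cos x + 3sin x + 4cos 2x
D D f = 3cos x + 2sin x - 8sin 2x
(E_3pi/2 + D ∘ D) f = -1/2 + 5cos x - sin x - 10sin 2x
E_3pi/2 (E_3pi/2 + D ∘ D) f = -1/2 + cos x + 5sin x + 10sin 2x
D (E_3pi/2 + D ∘ D) f = -cos x - 5sin x - 20cos 2x
D D (E_3pi/2 + D ∘ D) f = -5cos x + sin x + 40sin 2x
(E_3pi/2 + D ∘ D) (E_3pi/2 + D ∘ D) f = -1/2 - 4cos x + 6sin x + 50sin 2x

the result is g(x) = -1/2 - 4cos x + 6sin x + 50sin 2x


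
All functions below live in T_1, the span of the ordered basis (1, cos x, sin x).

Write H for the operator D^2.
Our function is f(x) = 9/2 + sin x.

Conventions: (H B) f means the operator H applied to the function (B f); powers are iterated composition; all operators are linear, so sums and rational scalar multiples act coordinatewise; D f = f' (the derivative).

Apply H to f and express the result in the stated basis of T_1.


D f = cos x
D D f = -sin x

the image equals g(x) = -sin x


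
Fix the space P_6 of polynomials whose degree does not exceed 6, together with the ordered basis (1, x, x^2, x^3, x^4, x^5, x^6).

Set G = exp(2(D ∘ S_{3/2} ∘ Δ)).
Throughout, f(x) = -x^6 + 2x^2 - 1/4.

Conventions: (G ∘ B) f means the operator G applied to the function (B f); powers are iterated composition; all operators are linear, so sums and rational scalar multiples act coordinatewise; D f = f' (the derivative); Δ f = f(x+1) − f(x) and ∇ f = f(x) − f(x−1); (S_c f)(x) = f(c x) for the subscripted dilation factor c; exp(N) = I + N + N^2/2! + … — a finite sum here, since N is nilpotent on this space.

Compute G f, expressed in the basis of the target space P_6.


order-1 term: -(3645/8)x^4 - (1215/2)x^3 - 405x^2 - 135x - 6
order-2 term: -(295245/16)x^2 - (164025/8)x - 13365/2
order-3 term: -295245/8
the series for exp(2(D ∘ S_{3/2} ∘ Δ)) f terminates at order 3
exp(2(D ∘ S_{3/2} ∘ Δ)) f = -x^6 - (3645/8)x^4 - (1215/2)x^3 - (301693/16)x^2 - (165105/8)x - 348755/8

g(x) = -x^6 - (3645/8)x^4 - (1215/2)x^3 - (301693/16)x^2 - (165105/8)x - 348755/8


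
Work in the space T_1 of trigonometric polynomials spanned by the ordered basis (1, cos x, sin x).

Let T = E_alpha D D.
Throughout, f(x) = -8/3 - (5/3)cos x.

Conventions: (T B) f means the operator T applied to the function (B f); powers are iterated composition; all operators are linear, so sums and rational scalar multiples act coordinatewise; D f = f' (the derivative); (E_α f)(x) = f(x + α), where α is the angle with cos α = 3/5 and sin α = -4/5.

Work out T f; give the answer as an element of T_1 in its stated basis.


the result is g(x) = cos x + (4/3)sin x

D f = (5/3)sin x
D D f = (5/3)cos x
E_alpha D D f = cos x + (4/3)sin x


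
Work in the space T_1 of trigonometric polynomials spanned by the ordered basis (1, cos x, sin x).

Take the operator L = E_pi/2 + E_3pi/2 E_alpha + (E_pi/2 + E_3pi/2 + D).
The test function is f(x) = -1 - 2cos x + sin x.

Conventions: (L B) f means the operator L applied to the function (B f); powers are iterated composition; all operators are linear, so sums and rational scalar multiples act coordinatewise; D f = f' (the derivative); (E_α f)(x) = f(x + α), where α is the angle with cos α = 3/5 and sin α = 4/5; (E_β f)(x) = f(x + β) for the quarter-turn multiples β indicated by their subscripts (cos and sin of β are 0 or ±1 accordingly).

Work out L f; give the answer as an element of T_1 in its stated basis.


the image equals g(x) = -4 - (1/5)cos x + (18/5)sin x

E_pi/2 f = -1 + cos x + 2sin x
E_alpha f = -1 - (2/5)cos x + (11/5)sin x
E_3pi/2 E_alpha f = -1 - (11/5)cos x - (2/5)sin x
E_pi/2 f = -1 + cos x + 2sin x
E_3pi/2 f = -1 - cos x - 2sin x
D f = cos x + 2sin x
(E_pi/2 + E_3pi/2 + D) f = -2 + cos x + 2sin x
(E_pi/2 + E_3pi/2 E_alpha + (E_pi/2 + E_3pi/2 + D)) f = -4 - (1/5)cos x + (18/5)sin x


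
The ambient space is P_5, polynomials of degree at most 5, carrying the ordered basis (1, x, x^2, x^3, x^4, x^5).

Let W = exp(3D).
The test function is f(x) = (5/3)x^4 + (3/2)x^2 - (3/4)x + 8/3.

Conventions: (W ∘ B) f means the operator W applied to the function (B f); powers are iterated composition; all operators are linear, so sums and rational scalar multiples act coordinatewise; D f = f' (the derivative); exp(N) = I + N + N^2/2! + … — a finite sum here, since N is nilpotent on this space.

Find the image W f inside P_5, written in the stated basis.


the image equals g(x) = (5/3)x^4 + 20x^3 + (183/2)x^2 + (753/4)x + 1787/12

order-1 term: 20x^3 + 9x - 9/4
order-2 term: 90x^2 + 27/2
order-3 term: 180x
order-4 term: 135
the series for exp(3D) f terminates at order 4
exp(3D) f = (5/3)x^4 + 20x^3 + (183/2)x^2 + (753/4)x + 1787/12


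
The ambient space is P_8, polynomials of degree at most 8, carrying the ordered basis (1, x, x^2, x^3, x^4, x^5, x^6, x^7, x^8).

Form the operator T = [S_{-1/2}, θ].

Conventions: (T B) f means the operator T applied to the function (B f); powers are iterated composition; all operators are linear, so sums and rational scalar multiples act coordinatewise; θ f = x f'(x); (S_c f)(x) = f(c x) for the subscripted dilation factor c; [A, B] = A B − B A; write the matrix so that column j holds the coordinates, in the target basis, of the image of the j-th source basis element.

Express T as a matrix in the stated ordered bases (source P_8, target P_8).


the matrix is [[0, 0, 0, 0, 0, 0, 0, 0, 0]; [0, 0, 0, 0, 0, 0, 0, 0, 0]; [0, 0, 0, 0, 0, 0, 0, 0, 0]; [0, 0, 0, 0, 0, 0, 0, 0, 0]; [0, 0, 0, 0, 0, 0, 0, 0, 0]; [0, 0, 0, 0, 0, 0, 0, 0, 0]; [0, 0, 0, 0, 0, 0, 0, 0, 0]; [0, 0, 0, 0, 0, 0, 0, 0, 0]; [0, 0, 0, 0, 0, 0, 0, 0, 0]] (rows listed top to bottom)

image of 1: 0
image of x: 0
image of x^2: 0
image of x^3: 0
image of x^4: 0
image of x^5: 0
image of x^6: 0
image of x^7: 0
image of x^8: 0
each image's coordinates form column j of the matrix


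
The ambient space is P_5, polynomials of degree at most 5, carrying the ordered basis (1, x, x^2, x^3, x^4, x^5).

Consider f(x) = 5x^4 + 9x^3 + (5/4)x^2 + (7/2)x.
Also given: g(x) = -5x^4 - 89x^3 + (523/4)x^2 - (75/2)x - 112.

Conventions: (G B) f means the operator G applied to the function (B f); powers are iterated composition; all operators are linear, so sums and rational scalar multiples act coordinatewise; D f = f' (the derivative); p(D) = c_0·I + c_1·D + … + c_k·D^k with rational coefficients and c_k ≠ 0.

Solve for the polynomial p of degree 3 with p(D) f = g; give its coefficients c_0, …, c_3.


p(D) = -I − 4·D + 4·D^2 − 2·D^3, i.e. c_0 = -1, c_1 = -4, c_2 = 4, c_3 = -2

D^0 f = 5x^4 + 9x^3 + (5/4)x^2 + (7/2)x
D^1 f = 20x^3 + 27x^2 + (5/2)x + 7/2
D^2 f = 60x^2 + 54x + 5/2
D^3 f = 120x + 54
matching coefficients of g against c_0 f + c_1 Df + … from the top degree down determines the c_i
solution: c_0 = -1, c_1 = -4, c_2 = 4, c_3 = -2


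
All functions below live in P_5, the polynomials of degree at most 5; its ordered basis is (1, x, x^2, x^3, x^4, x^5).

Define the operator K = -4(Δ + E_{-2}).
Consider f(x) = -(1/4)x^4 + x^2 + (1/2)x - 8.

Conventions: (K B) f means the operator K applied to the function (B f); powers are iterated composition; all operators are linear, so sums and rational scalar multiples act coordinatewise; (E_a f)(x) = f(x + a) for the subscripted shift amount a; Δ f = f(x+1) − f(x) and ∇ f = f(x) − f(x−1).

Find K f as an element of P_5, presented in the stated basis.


Δ f = -x^3 - (3/2)x^2 + x + 5/4
E_{-2} f = -(1/4)x^4 + 2x^3 - 5x^2 + (9/2)x - 9
(Δ + E_{-2}) f = -(1/4)x^4 + x^3 - (13/2)x^2 + (11/2)x - 31/4
(-4(Δ + E_{-2})) f = x^4 - 4x^3 + 26x^2 - 22x + 31

the result is g(x) = x^4 - 4x^3 + 26x^2 - 22x + 31


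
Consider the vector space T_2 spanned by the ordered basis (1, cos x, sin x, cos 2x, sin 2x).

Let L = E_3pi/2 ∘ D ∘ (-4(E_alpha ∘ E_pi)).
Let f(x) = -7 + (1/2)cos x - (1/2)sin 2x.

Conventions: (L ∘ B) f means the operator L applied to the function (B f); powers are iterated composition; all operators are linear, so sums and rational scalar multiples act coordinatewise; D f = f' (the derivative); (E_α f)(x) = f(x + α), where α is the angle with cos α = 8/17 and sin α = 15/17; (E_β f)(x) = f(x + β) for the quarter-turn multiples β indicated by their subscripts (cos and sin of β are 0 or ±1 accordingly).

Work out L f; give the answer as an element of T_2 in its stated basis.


the image equals g(x) = (16/17)cos x - (30/17)sin x + (644/289)cos 2x + (960/289)sin 2x

E_pi f = -7 - (1/2)cos x - (1/2)sin 2x
E_alpha E_pi f = -7 - (4/17)cos x + (15/34)sin x - (120/289)cos 2x + (161/578)sin 2x
(-4(E_alpha ∘ E_pi)) f = 28 + (16/17)cos x - (30/17)sin x + (480/289)cos 2x - (322/289)sin 2x
D (-4(E_alpha ∘ E_pi)) f = -(30/17)cos x - (16/17)sin x - (644/289)cos 2x - (960/289)sin 2x
E_3pi/2 D (-4(E_alpha ∘ E_pi)) f = (16/17)cos x - (30/17)sin x + (644/289)cos 2x + (960/289)sin 2x


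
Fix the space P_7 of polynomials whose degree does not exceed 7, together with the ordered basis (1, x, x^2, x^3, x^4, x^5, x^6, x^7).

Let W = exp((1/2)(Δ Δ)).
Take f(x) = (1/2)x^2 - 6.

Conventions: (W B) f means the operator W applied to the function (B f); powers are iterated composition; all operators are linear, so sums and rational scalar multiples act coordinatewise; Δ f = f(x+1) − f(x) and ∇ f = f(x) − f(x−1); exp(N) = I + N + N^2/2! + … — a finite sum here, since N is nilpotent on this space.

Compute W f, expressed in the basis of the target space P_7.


the result is g(x) = (1/2)x^2 - 11/2

order-1 term: 1/2
the series for exp((1/2)(Δ Δ)) f terminates at order 1
exp((1/2)(Δ Δ)) f = (1/2)x^2 - 11/2


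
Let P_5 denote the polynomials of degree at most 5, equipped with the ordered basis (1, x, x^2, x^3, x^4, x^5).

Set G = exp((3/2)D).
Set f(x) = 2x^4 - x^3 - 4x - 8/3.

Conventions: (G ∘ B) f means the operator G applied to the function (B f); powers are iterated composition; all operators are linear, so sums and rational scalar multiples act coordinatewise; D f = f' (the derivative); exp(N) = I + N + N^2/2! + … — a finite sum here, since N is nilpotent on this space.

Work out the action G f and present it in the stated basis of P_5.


the result is g(x) = 2x^4 + 11x^3 + (45/2)x^2 + (65/4)x - 23/12

order-1 term: 12x^3 - (9/2)x^2 - 6
order-2 term: 27x^2 - (27/4)x
order-3 term: 27x - 27/8
order-4 term: 81/8
the series for exp((3/2)D) f terminates at order 4
exp((3/2)D) f = 2x^4 + 11x^3 + (45/2)x^2 + (65/4)x - 23/12


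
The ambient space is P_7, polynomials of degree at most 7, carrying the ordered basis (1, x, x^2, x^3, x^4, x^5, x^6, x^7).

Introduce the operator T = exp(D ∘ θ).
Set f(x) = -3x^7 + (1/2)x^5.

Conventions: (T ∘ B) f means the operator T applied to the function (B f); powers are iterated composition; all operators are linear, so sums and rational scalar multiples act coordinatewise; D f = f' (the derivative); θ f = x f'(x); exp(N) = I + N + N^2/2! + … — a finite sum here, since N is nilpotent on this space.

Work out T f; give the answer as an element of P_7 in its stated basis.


the result is g(x) = -3x^7 - 147x^6 - (5291/2)x^5 - (44075/2)x^4 - 88100x^3 - 158460x^2 - 105540x - 15060

order-1 term: -147x^6 + (25/2)x^4
order-2 term: -2646x^5 + 100x^3
order-3 term: -22050x^4 + 300x^2
order-4 term: -88200x^3 + 300x
order-5 term: -158760x^2 + 60
order-6 term: -105840x
order-7 term: -15120
the series for exp(D ∘ θ) f terminates at order 7
exp(D ∘ θ) f = -3x^7 - 147x^6 - (5291/2)x^5 - (44075/2)x^4 - 88100x^3 - 158460x^2 - 105540x - 15060


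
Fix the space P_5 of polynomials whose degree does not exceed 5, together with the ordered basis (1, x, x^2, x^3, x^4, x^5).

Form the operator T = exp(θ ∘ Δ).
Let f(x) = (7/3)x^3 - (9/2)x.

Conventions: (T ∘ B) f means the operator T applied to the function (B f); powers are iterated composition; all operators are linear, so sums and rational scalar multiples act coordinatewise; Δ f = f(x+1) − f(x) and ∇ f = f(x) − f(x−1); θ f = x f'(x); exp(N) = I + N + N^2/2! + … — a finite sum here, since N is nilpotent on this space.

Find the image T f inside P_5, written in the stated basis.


g(x) = (7/3)x^3 + 14x^2 + (33/2)x

order-1 term: 14x^2 + 7x
order-2 term: 14x
the series for exp(θ ∘ Δ) f terminates at order 2
exp(θ ∘ Δ) f = (7/3)x^3 + 14x^2 + (33/2)x


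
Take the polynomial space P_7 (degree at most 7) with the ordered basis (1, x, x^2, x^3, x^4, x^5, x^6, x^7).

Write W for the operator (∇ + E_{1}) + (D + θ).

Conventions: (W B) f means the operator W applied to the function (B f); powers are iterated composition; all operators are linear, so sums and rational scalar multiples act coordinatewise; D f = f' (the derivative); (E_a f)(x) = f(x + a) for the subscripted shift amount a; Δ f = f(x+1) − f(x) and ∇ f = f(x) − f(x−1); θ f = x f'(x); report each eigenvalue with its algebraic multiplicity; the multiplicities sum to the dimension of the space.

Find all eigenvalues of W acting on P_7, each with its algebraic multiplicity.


image of 1: 1
image of x: 2x + 3
image of x^2: 3x^2 + 6x
image of x^3: 4x^3 + 9x^2 + 2
image of x^4: 5x^4 + 12x^3 + 8x
image of x^5: 6x^5 + 15x^4 + 20x^2 + 2
image of x^6: 7x^6 + 18x^5 + 40x^3 + 12x
image of x^7: 8x^7 + 21x^6 + 70x^4 + 42x^2 + 2
the matrix is upper triangular; its diagonal is (1, 2, 3, 4, 5, 6, 7, 8)
for a triangular matrix the eigenvalues are the diagonal entries, with algebraic multiplicity their repetition count

λ = 1 (multiplicity 1), λ = 2 (multiplicity 1), λ = 3 (multiplicity 1), λ = 4 (multiplicity 1), λ = 5 (multiplicity 1), λ = 6 (multiplicity 1), λ = 7 (multiplicity 1), λ = 8 (multiplicity 1)


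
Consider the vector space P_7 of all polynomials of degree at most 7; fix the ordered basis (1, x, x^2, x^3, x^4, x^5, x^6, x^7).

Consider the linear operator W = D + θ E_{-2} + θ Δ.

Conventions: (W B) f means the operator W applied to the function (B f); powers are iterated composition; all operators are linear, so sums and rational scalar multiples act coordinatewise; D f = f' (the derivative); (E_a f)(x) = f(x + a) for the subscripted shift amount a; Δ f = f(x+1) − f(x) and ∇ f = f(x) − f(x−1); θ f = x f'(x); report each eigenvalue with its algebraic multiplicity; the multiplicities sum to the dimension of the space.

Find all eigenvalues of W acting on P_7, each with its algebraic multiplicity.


λ = 0 (multiplicity 1), λ = 1 (multiplicity 1), λ = 2 (multiplicity 1), λ = 3 (multiplicity 1), λ = 4 (multiplicity 1), λ = 5 (multiplicity 1), λ = 6 (multiplicity 1), λ = 7 (multiplicity 1)

image of 1: 0
image of x: x + 1
image of x^2: 2x^2
image of x^3: 3x^3 - 3x^2 + 15x
image of x^4: 4x^4 - 8x^3 + 60x^2 - 28x
image of x^5: 5x^5 - 15x^4 + 150x^3 - 140x^2 + 85x
image of x^6: 6x^6 - 24x^5 + 300x^4 - 420x^3 + 510x^2 - 186x
image of x^7: 7x^7 - 35x^6 + 525x^5 - 980x^4 + 1785x^3 - 1302x^2 + 455x
the matrix is upper triangular; its diagonal is (0, 1, 2, 3, 4, 5, 6, 7)
for a triangular matrix the eigenvalues are the diagonal entries, with algebraic multiplicity their repetition count
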